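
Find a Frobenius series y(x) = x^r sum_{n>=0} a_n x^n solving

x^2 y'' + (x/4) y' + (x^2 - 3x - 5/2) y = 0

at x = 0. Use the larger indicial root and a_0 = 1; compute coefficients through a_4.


Write in Frobenius form y'' + (p(x)/x) y' + (q(x)/x^2) y = 0:
  p(x) = 1/4,  q(x) = x^2 - 3x - 5/2.
Indicial equation: r(r-1) + (1/4) r + (-5/2) = 0 -> roots r_1 = 2, r_2 = -5/4.
Take r = r_1 = 2. Let y(x) = x^r sum_{n>=0} a_n x^n with a_0 = 1.
Substitute y = x^r sum a_n x^n and match x^{r+n}. The recurrence is
  D(n) a_n - 3 a_{n-1} + 1 a_{n-2} = 0,  where D(n) = (r+n)(r+n-1) + (1/4)(r+n) + (-5/2).
  a_n = [3 a_{n-1} - 1 a_{n-2}] / D(n).
Since the indicial polynomial factors as (r - r_1)(r - r_2), D(n) = (r_1 + n - r_1)(r_1 + n - r_2) = n(n + 13/4).
Evaluating step by step (a_0 = 1):
  n = 1: D(1) = 1(1 + 13/4) = 17/4; numerator = 3(1) = 3; a_1 = (3)/(17/4) = 12/17
  n = 2: D(2) = 2(2 + 13/4) = 21/2; numerator = 3(12/17) - 1(1) = 19/17; a_2 = (19/17)/(21/2) = 38/357
  n = 3: D(3) = 3(3 + 13/4) = 75/4; numerator = 3(38/357) - 1(12/17) = -46/119; a_3 = (-46/119)/(75/4) = -184/8925
  n = 4: D(4) = 4(4 + 13/4) = 29; numerator = 3(-184/8925) - 1(38/357) = -1502/8925; a_4 = (-1502/8925)/(29) = -1502/258825

r = 2; a_0 = 1; a_1 = 12/17; a_2 = 38/357; a_3 = -184/8925; a_4 = -1502/258825


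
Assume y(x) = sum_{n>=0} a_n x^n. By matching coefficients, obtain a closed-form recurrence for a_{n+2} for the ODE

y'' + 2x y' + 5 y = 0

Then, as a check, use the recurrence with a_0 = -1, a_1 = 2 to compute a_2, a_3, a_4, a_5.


Substitute y = sum_n a_n x^n.
y''(x) has coefficient (n+2)(n+1) a_{n+2} at x^n;
2 x y'(x) has coefficient 2 n a_n at x^n (shift);
5 y(x) has coefficient 5 a_n at x^n.
Matching x^n: (n+2)(n+1) a_{n+2} + (2n + 5) a_n = 0.
Thus a_{n+2} = (-2n - 5) / ((n+1)(n+2)) * a_n.

Check with a_0 = -1, a_1 = 2 (apply the recurrence for n = 0, 1, 2, 3): a_0 = -1, a_1 = 2, a_2 = 5/2, a_3 = -7/3, a_4 = -15/8, a_5 = 77/60.

a_(n+2) = (-2n - 5) / ((n+1)(n+2)) * a_n; check: a_0 = -1, a_1 = 2, a_2 = 5/2, a_3 = -7/3, a_4 = -15/8, a_5 = 77/60


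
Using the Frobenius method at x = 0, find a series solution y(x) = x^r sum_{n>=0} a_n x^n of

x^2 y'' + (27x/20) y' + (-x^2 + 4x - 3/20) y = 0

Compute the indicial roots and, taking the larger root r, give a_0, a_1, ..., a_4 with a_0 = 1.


Write in Frobenius form y'' + (p(x)/x) y' + (q(x)/x^2) y = 0:
  p(x) = 27/20,  q(x) = -x^2 + 4x - 3/20.
Indicial equation: r(r-1) + (27/20) r + (-3/20) = 0 -> roots r_1 = 1/4, r_2 = -3/5.
Take r = r_1 = 1/4. Let y(x) = x^r sum_{n>=0} a_n x^n with a_0 = 1.
Substitute y = x^r sum a_n x^n and match x^{r+n}. The recurrence is
  D(n) a_n + 4 a_{n-1} - 1 a_{n-2} = 0,  where D(n) = (r+n)(r+n-1) + (27/20)(r+n) + (-3/20).
  a_n = [-4 a_{n-1} + 1 a_{n-2}] / D(n).
Since the indicial polynomial factors as (r - r_1)(r - r_2), D(n) = (r_1 + n - r_1)(r_1 + n - r_2) = n(n + 17/20).
Evaluating step by step (a_0 = 1):
  n = 1: D(1) = 1(1 + 17/20) = 37/20; numerator = -4(1) = -4; a_1 = (-4)/(37/20) = -80/37
  n = 2: D(2) = 2(2 + 17/20) = 57/10; numerator = -4(-80/37) + 1(1) = 357/37; a_2 = (357/37)/(57/10) = 1190/703
  n = 3: D(3) = 3(3 + 17/20) = 231/20; numerator = -4(1190/703) + 1(-80/37) = -6280/703; a_3 = (-6280/703)/(231/20) = -125600/162393
  n = 4: D(4) = 4(4 + 17/20) = 97/5; numerator = -4(-125600/162393) + 1(1190/703) = 40910/8547; a_4 = (40910/8547)/(97/5) = 204550/829059

r = 1/4; a_0 = 1; a_1 = -80/37; a_2 = 1190/703; a_3 = -125600/162393; a_4 = 204550/829059


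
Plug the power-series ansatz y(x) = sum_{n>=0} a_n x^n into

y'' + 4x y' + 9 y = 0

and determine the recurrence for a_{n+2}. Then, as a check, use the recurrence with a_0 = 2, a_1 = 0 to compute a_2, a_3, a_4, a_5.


Substitute y = sum_n a_n x^n.
y''(x) has coefficient (n+2)(n+1) a_{n+2} at x^n;
4 x y'(x) has coefficient 4 n a_n at x^n (shift);
9 y(x) has coefficient 9 a_n at x^n.
Matching x^n: (n+2)(n+1) a_{n+2} + (4n + 9) a_n = 0.
Thus a_{n+2} = (-4n - 9) / ((n+1)(n+2)) * a_n.

Check with a_0 = 2, a_1 = 0 (apply the recurrence for n = 0, 1, 2, 3): a_0 = 2, a_1 = 0, a_2 = -9, a_3 = 0, a_4 = 51/4, a_5 = 0.

a_(n+2) = (-4n - 9) / ((n+1)(n+2)) * a_n; check: a_0 = 2, a_1 = 0, a_2 = -9, a_3 = 0, a_4 = 51/4, a_5 = 0


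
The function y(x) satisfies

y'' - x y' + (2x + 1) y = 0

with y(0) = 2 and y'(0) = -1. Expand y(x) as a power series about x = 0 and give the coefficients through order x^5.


Ansatz: y(x) = sum_{n>=0} a_n x^n, so y'(x) = sum_{n>=1} n a_n x^(n-1) and y''(x) = sum_{n>=2} n(n-1) a_n x^(n-2).
Substitute into P(x) y'' + Q(x) y' + R(x) y = 0 with P(x) = 1, Q(x) = -x, R(x) = 2x + 1, and match powers of x.
Initial conditions: a_0 = 2, a_1 = -1.
Setting the coefficient of each power of x to zero and solving order by order (substituting the coefficients already found):
  x^0: 2 a_2 + a_0 = 0  ->  2 a_2 = -a_0 = -2  ->  a_2 = -1
  x^1: 6 a_3 + 2 a_0 = 0  ->  6 a_3 = -2 a_0 = -4  ->  a_3 = -2/3
  x^2: 12 a_4 - a_2 + 2 a_1 = 0  ->  12 a_4 = a_2 - 2 a_1 = 1  ->  a_4 = 1/12
  x^3: 20 a_5 - 2 a_3 + 2 a_2 = 0  ->  20 a_5 = 2 a_3 - 2 a_2 = 2/3  ->  a_5 = 1/30
Truncated series: y(x) = 2 - x - x^2 - (2/3) x^3 + (1/12) x^4 + (1/30) x^5 + O(x^6).

a_0 = 2; a_1 = -1; a_2 = -1; a_3 = -2/3; a_4 = 1/12; a_5 = 1/30


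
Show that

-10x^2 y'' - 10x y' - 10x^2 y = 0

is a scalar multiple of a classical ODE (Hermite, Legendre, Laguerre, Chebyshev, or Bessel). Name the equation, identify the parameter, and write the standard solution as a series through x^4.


All three coefficients share the factor -10; dividing through by -10 gives  x^2 y'' + x y' + x^2 y = 0.
This matches the Bessel equation x^2 y'' + x y' + (x^2 - nu^2) y = 0 with nu^2 = 0, so nu = 0; the solution bounded at x = 0 is J_0(x).
Frobenius at x = 0: indicial roots ±nu; for r = nu the recurrence k(k + 2nu) c_k = -c_{k-2} gives the standard series J_nu(x) = sum_{k>=0} (-1)^k / (k! (k+nu)!) (x/2)^(2k+nu). Evaluate the first 3 terms:
  k = 0: (-1)^0 / (0! * 0! * 2^0) x^0 = 1/(1*1*1) x^0 = (1) x^0
  k = 1: (-1)^1 / (1! * 1! * 2^2) x^2 = -1/(1*1*4) x^2 = (-1/4) x^2
  k = 2: (-1)^2 / (2! * 2! * 2^4) x^4 = 1/(2*2*16) x^4 = (1/64) x^4
Hence J_0(x) = x^4/64 - x^2/4 + 1 + ....

J_0(x); series = x^4/64 - x^2/4 + 1


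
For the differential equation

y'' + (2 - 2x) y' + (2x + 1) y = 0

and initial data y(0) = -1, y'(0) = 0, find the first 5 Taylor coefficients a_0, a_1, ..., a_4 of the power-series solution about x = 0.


Ansatz: y(x) = sum_{n>=0} a_n x^n, so y'(x) = sum_{n>=1} n a_n x^(n-1) and y''(x) = sum_{n>=2} n(n-1) a_n x^(n-2).
Substitute into P(x) y'' + Q(x) y' + R(x) y = 0 with P(x) = 1, Q(x) = 2 - 2x, R(x) = 2x + 1, and match powers of x.
Initial conditions: a_0 = -1, a_1 = 0.
Setting the coefficient of each power of x to zero and solving order by order (substituting the coefficients already found):
  x^0: 2 a_2 + 2 a_1 + a_0 = 0  ->  2 a_2 = -2 a_1 - a_0 = 1  ->  a_2 = 1/2
  x^1: 6 a_3 + 4 a_2 - a_1 + 2 a_0 = 0  ->  6 a_3 = -4 a_2 + a_1 - 2 a_0 = 0  ->  a_3 = 0
  x^2: 12 a_4 + 6 a_3 - 3 a_2 + 2 a_1 = 0  ->  12 a_4 = -6 a_3 + 3 a_2 - 2 a_1 = 3/2  ->  a_4 = 1/8
Truncated series: y(x) = -1 + (1/2) x^2 + (1/8) x^4 + O(x^5).

a_0 = -1; a_1 = 0; a_2 = 1/2; a_3 = 0; a_4 = 1/8


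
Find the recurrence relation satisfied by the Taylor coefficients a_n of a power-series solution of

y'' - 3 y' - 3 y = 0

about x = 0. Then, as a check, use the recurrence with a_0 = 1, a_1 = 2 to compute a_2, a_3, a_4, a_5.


Substitute y = sum_n a_n x^n.
y''(x) has coefficient (n+2)(n+1) a_{n+2} at x^n;
-3 y'(x) has coefficient -3 (n+1) a_{n+1} at x^n;
-3 y(x) has coefficient -3 a_n at x^n.
Matching x^n: (n+2)(n+1) a_{n+2} - 3 (n+1) a_{n+1} - 3 a_n = 0.
Thus a_{n+2} = [3 (n+1) a_{n+1} + 3 a_n] / ((n+1)(n+2)).

Check with a_0 = 1, a_1 = 2 (apply the recurrence for n = 0, 1, 2, 3): a_0 = 1, a_1 = 2, a_2 = 9/2, a_3 = 11/2, a_4 = 21/4, a_5 = 159/40.

a_(n+2) = [3 (n+1) a_(n+1) + 3 a_n] / ((n+1)(n+2)); check: a_0 = 1, a_1 = 2, a_2 = 9/2, a_3 = 11/2, a_4 = 21/4, a_5 = 159/40


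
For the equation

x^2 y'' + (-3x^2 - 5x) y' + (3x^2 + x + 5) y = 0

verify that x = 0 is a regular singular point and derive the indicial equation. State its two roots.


Divide by x^2 to reach normal form y'' + P_1(x) y' + P_2(x) y = 0 with P_1(x) = -3 - 5/x and P_2(x) = 3 + 1/x + 5/x^2.
x = 0 is a singular point because the y'-coefficient -3 - 5/x has a pole at x = 0 and the y-coefficient 3 + 1/x + 5/x^2 has a pole at x = 0.
It is a regular singular point because x P_1(x) = p(x) = -3x - 5 and x^2 P_2(x) = q(x) = 3x^2 + x + 5 are polynomials, hence analytic at x = 0.
p(0) = -5,  q(0) = 5.
Indicial equation: r(r-1) + p(0) r + q(0) = 0, i.e. r^2 + (p(0) - 1) r + q(0) = 0, i.e. r^2 - 6 r + 5 = 0.
Discriminant: (-6)^2 - 4(5) = 16, so r = (6 ± 4)/2.
Solving: r_1 = 5, r_2 = 1.

indicial: r^2 - 6 r + 5 = 0; roots r_1 = 5, r_2 = 1


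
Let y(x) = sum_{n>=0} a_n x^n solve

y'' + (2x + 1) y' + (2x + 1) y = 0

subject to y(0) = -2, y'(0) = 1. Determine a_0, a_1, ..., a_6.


Ansatz: y(x) = sum_{n>=0} a_n x^n, so y'(x) = sum_{n>=1} n a_n x^(n-1) and y''(x) = sum_{n>=2} n(n-1) a_n x^(n-2).
Substitute into P(x) y'' + Q(x) y' + R(x) y = 0 with P(x) = 1, Q(x) = 2x + 1, R(x) = 2x + 1, and match powers of x.
Initial conditions: a_0 = -2, a_1 = 1.
Setting the coefficient of each power of x to zero and solving order by order (substituting the coefficients already found):
  x^0: 2 a_2 + a_1 + a_0 = 0  ->  2 a_2 = -a_1 - a_0 = 1  ->  a_2 = 1/2
  x^1: 6 a_3 + 2 a_2 + 3 a_1 + 2 a_0 = 0  ->  6 a_3 = -2 a_2 - 3 a_1 - 2 a_0 = 0  ->  a_3 = 0
  x^2: 12 a_4 + 3 a_3 + 5 a_2 + 2 a_1 = 0  ->  12 a_4 = -3 a_3 - 5 a_2 - 2 a_1 = -9/2  ->  a_4 = -3/8
  x^3: 20 a_5 + 4 a_4 + 7 a_3 + 2 a_2 = 0  ->  20 a_5 = -4 a_4 - 7 a_3 - 2 a_2 = 1/2  ->  a_5 = 1/40
  x^4: 30 a_6 + 5 a_5 + 9 a_4 + 2 a_3 = 0  ->  30 a_6 = -5 a_5 - 9 a_4 - 2 a_3 = 13/4  ->  a_6 = 13/120
Truncated series: y(x) = -2 + x + (1/2) x^2 - (3/8) x^4 + (1/40) x^5 + (13/120) x^6 + O(x^7).

a_0 = -2; a_1 = 1; a_2 = 1/2; a_3 = 0; a_4 = -3/8; a_5 = 1/40; a_6 = 13/120


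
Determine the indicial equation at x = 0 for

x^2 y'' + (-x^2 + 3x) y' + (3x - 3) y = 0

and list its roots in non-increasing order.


Divide by x^2 to reach normal form y'' + P_1(x) y' + P_2(x) y = 0 with P_1(x) = -1 + 3/x and P_2(x) = 3/x - 3/x^2.
x = 0 is a singular point because the y'-coefficient -1 + 3/x has a pole at x = 0 and the y-coefficient 3/x - 3/x^2 has a pole at x = 0.
It is a regular singular point because x P_1(x) = p(x) = 3 - x and x^2 P_2(x) = q(x) = 3x - 3 are polynomials, hence analytic at x = 0.
p(0) = 3,  q(0) = -3.
Indicial equation: r(r-1) + p(0) r + q(0) = 0, i.e. r^2 + (p(0) - 1) r + q(0) = 0, i.e. r^2 + 2 r - 3 = 0.
Discriminant: (2)^2 - 4(-3) = 16, so r = (-2 ± 4)/2.
Solving: r_1 = 1, r_2 = -3.

indicial: r^2 + 2 r - 3 = 0; roots r_1 = 1, r_2 = -3


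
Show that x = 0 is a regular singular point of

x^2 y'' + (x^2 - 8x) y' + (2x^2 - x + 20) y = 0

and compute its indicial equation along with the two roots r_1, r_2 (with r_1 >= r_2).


Divide by x^2 to reach normal form y'' + P_1(x) y' + P_2(x) y = 0 with P_1(x) = 1 - 8/x and P_2(x) = 2 - 1/x + 20/x^2.
x = 0 is a singular point because the y'-coefficient 1 - 8/x has a pole at x = 0 and the y-coefficient 2 - 1/x + 20/x^2 has a pole at x = 0.
It is a regular singular point because x P_1(x) = p(x) = x - 8 and x^2 P_2(x) = q(x) = 2x^2 - x + 20 are polynomials, hence analytic at x = 0.
p(0) = -8,  q(0) = 20.
Indicial equation: r(r-1) + p(0) r + q(0) = 0, i.e. r^2 + (p(0) - 1) r + q(0) = 0, i.e. r^2 - 9 r + 20 = 0.
Discriminant: (-9)^2 - 4(20) = 1, so r = (9 ± 1)/2.
Solving: r_1 = 5, r_2 = 4.

indicial: r^2 - 9 r + 20 = 0; roots r_1 = 5, r_2 = 4


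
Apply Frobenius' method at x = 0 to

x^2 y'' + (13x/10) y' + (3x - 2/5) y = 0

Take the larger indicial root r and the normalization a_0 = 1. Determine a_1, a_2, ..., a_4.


Write in Frobenius form y'' + (p(x)/x) y' + (q(x)/x^2) y = 0:
  p(x) = 13/10,  q(x) = 3x - 2/5.
Indicial equation: r(r-1) + (13/10) r + (-2/5) = 0 -> roots r_1 = 1/2, r_2 = -4/5.
Take r = r_1 = 1/2. Let y(x) = x^r sum_{n>=0} a_n x^n with a_0 = 1.
Substitute y = x^r sum a_n x^n and match x^{r+n}. The recurrence is
  D(n) a_n + 3 a_{n-1} = 0,  where D(n) = (r+n)(r+n-1) + (13/10)(r+n) + (-2/5).
  a_n = -3 / D(n) * a_{n-1}.
Since the indicial polynomial factors as (r - r_1)(r - r_2), D(n) = (r_1 + n - r_1)(r_1 + n - r_2) = n(n + 13/10).
Evaluating step by step (a_0 = 1):
  n = 1: D(1) = 1(1 + 13/10) = 23/10; numerator = -3(1) = -3; a_1 = (-3)/(23/10) = -30/23
  n = 2: D(2) = 2(2 + 13/10) = 33/5; numerator = -3(-30/23) = 90/23; a_2 = (90/23)/(33/5) = 150/253
  n = 3: D(3) = 3(3 + 13/10) = 129/10; numerator = -3(150/253) = -450/253; a_3 = (-450/253)/(129/10) = -1500/10879
  n = 4: D(4) = 4(4 + 13/10) = 106/5; numerator = -3(-1500/10879) = 4500/10879; a_4 = (4500/10879)/(106/5) = 11250/576587

r = 1/2; a_0 = 1; a_1 = -30/23; a_2 = 150/253; a_3 = -1500/10879; a_4 = 11250/576587


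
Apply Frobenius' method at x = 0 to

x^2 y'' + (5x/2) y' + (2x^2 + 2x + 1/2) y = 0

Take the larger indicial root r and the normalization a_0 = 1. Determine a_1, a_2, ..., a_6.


Write in Frobenius form y'' + (p(x)/x) y' + (q(x)/x^2) y = 0:
  p(x) = 5/2,  q(x) = 2x^2 + 2x + 1/2.
Indicial equation: r(r-1) + (5/2) r + (1/2) = 0 -> roots r_1 = -1/2, r_2 = -1.
Take r = r_1 = -1/2. Let y(x) = x^r sum_{n>=0} a_n x^n with a_0 = 1.
Substitute y = x^r sum a_n x^n and match x^{r+n}. The recurrence is
  D(n) a_n + 2 a_{n-1} + 2 a_{n-2} = 0,  where D(n) = (r+n)(r+n-1) + (5/2)(r+n) + (1/2).
  a_n = [-2 a_{n-1} - 2 a_{n-2}] / D(n).
Since the indicial polynomial factors as (r - r_1)(r - r_2), D(n) = (r_1 + n - r_1)(r_1 + n - r_2) = n(n + 1/2).
Evaluating step by step (a_0 = 1):
  n = 1: D(1) = 1(1 + 1/2) = 3/2; numerator = -2(1) = -2; a_1 = (-2)/(3/2) = -4/3
  n = 2: D(2) = 2(2 + 1/2) = 5; numerator = -2(-4/3) - 2(1) = 2/3; a_2 = (2/3)/(5) = 2/15
  n = 3: D(3) = 3(3 + 1/2) = 21/2; numerator = -2(2/15) - 2(-4/3) = 12/5; a_3 = (12/5)/(21/2) = 8/35
  n = 4: D(4) = 4(4 + 1/2) = 18; numerator = -2(8/35) - 2(2/15) = -76/105; a_4 = (-76/105)/(18) = -38/945
  n = 5: D(5) = 5(5 + 1/2) = 55/2; numerator = -2(-38/945) - 2(8/35) = -356/945; a_5 = (-356/945)/(55/2) = -712/51975
  n = 6: D(6) = 6(6 + 1/2) = 39; numerator = -2(-712/51975) - 2(-38/945) = 1868/17325; a_6 = (1868/17325)/(39) = 1868/675675

r = -1/2; a_0 = 1; a_1 = -4/3; a_2 = 2/15; a_3 = 8/35; a_4 = -38/945; a_5 = -712/51975; a_6 = 1868/675675


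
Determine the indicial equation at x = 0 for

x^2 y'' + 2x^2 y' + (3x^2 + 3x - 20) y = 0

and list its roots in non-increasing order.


Divide by x^2 to reach normal form y'' + P_1(x) y' + P_2(x) y = 0 with P_1(x) = 2 and P_2(x) = 3 + 3/x - 20/x^2.
x = 0 is a singular point because the y-coefficient 3 + 3/x - 20/x^2 has a pole at x = 0.
It is a regular singular point because x P_1(x) = p(x) = 2x and x^2 P_2(x) = q(x) = 3x^2 + 3x - 20 are polynomials, hence analytic at x = 0.
p(0) = 0,  q(0) = -20.
Indicial equation: r(r-1) + p(0) r + q(0) = 0, i.e. r^2 + (p(0) - 1) r + q(0) = 0, i.e. r^2 - 1 r - 20 = 0.
Discriminant: (-1)^2 - 4(-20) = 81, so r = (1 ± 9)/2.
Solving: r_1 = 5, r_2 = -4.

indicial: r^2 - 1 r - 20 = 0; roots r_1 = 5, r_2 = -4


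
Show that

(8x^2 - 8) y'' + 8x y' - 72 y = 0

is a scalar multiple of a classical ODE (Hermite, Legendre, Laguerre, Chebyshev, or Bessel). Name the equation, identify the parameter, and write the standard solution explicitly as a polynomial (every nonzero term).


All three coefficients share the factor -8; dividing through by -8 gives  (1 - x^2) y'' - x y' + 9 y = 0.
This matches the Chebyshev equation (1 - x^2) y'' - x y' + n^2 y = 0 (note the -x y' term, not -2x y') with n^2 = 9, so n = 3; the polynomial solution is T_3(x).
With y = sum_k a_k x^k, matching x^k gives (k+2)(k+1) a_{k+2} = (k^2 - n^2) a_k = (k - 3)(k + 3) a_k. The right side vanishes at k = 3, so the series with the parity of 3 terminates at degree 3.
Standard normalization: leading coefficient of T_n is 2^(n-1), so a_3 = 2^2 = 4. Work downward with a_k = (k+1)(k+2) a_{k+2} / ((k - 3)(k + 3)):
  a_1 = (2)(3)(4) / ((1 - 3)(1 + 3)) = 24/(-8) = -3
Hence T_3(x) = 4 x^3 - 3 x.

T_3(x); series = 4 x^3 - 3 x


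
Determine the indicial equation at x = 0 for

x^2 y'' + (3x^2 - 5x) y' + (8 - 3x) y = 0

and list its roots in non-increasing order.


Divide by x^2 to reach normal form y'' + P_1(x) y' + P_2(x) y = 0 with P_1(x) = 3 - 5/x and P_2(x) = -3/x + 8/x^2.
x = 0 is a singular point because the y'-coefficient 3 - 5/x has a pole at x = 0 and the y-coefficient -3/x + 8/x^2 has a pole at x = 0.
It is a regular singular point because x P_1(x) = p(x) = 3x - 5 and x^2 P_2(x) = q(x) = 8 - 3x are polynomials, hence analytic at x = 0.
p(0) = -5,  q(0) = 8.
Indicial equation: r(r-1) + p(0) r + q(0) = 0, i.e. r^2 + (p(0) - 1) r + q(0) = 0, i.e. r^2 - 6 r + 8 = 0.
Discriminant: (-6)^2 - 4(8) = 4, so r = (6 ± 2)/2.
Solving: r_1 = 4, r_2 = 2.

indicial: r^2 - 6 r + 8 = 0; roots r_1 = 4, r_2 = 2


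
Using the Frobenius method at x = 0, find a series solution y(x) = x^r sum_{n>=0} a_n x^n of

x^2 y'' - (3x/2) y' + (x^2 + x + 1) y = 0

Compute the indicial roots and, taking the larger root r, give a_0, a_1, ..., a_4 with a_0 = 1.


Write in Frobenius form y'' + (p(x)/x) y' + (q(x)/x^2) y = 0:
  p(x) = -3/2,  q(x) = x^2 + x + 1.
Indicial equation: r(r-1) + (-3/2) r + (1) = 0 -> roots r_1 = 2, r_2 = 1/2.
Take r = r_1 = 2. Let y(x) = x^r sum_{n>=0} a_n x^n with a_0 = 1.
Substitute y = x^r sum a_n x^n and match x^{r+n}. The recurrence is
  D(n) a_n + 1 a_{n-1} + 1 a_{n-2} = 0,  where D(n) = (r+n)(r+n-1) + (-3/2)(r+n) + (1).
  a_n = [-1 a_{n-1} - 1 a_{n-2}] / D(n).
Since the indicial polynomial factors as (r - r_1)(r - r_2), D(n) = (r_1 + n - r_1)(r_1 + n - r_2) = n(n + 3/2).
Evaluating step by step (a_0 = 1):
  n = 1: D(1) = 1(1 + 3/2) = 5/2; numerator = -1(1) = -1; a_1 = (-1)/(5/2) = -2/5
  n = 2: D(2) = 2(2 + 3/2) = 7; numerator = -1(-2/5) - 1(1) = -3/5; a_2 = (-3/5)/(7) = -3/35
  n = 3: D(3) = 3(3 + 3/2) = 27/2; numerator = -1(-3/35) - 1(-2/5) = 17/35; a_3 = (17/35)/(27/2) = 34/945
  n = 4: D(4) = 4(4 + 3/2) = 22; numerator = -1(34/945) - 1(-3/35) = 47/945; a_4 = (47/945)/(22) = 47/20790

r = 2; a_0 = 1; a_1 = -2/5; a_2 = -3/35; a_3 = 34/945; a_4 = 47/20790


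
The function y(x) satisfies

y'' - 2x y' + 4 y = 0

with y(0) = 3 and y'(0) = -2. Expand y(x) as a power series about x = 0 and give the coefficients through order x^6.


Ansatz: y(x) = sum_{n>=0} a_n x^n, so y'(x) = sum_{n>=1} n a_n x^(n-1) and y''(x) = sum_{n>=2} n(n-1) a_n x^(n-2).
Substitute into P(x) y'' + Q(x) y' + R(x) y = 0 with P(x) = 1, Q(x) = -2x, R(x) = 4, and match powers of x.
Initial conditions: a_0 = 3, a_1 = -2.
Setting the coefficient of each power of x to zero and solving order by order (substituting the coefficients already found):
  x^0: 2 a_2 + 4 a_0 = 0  ->  2 a_2 = -4 a_0 = -12  ->  a_2 = -6
  x^1: 6 a_3 + 2 a_1 = 0  ->  6 a_3 = -2 a_1 = 4  ->  a_3 = 2/3
  x^2: 12 a_4 = 0  ->  a_4 = 0
  x^3: 20 a_5 - 2 a_3 = 0  ->  20 a_5 = 2 a_3 = 4/3  ->  a_5 = 1/15
  x^4: 30 a_6 - 4 a_4 = 0  ->  30 a_6 = 4 a_4 = 0  ->  a_6 = 0
Truncated series: y(x) = 3 - 2 x - 6 x^2 + (2/3) x^3 + (1/15) x^5 + O(x^7).

a_0 = 3; a_1 = -2; a_2 = -6; a_3 = 2/3; a_4 = 0; a_5 = 1/15; a_6 = 0


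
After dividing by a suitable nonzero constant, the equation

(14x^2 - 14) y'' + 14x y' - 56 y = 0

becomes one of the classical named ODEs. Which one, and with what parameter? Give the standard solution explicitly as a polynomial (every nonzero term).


All three coefficients share the factor -14; dividing through by -14 gives  (1 - x^2) y'' - x y' + 4 y = 0.
This matches the Chebyshev equation (1 - x^2) y'' - x y' + n^2 y = 0 (note the -x y' term, not -2x y') with n^2 = 4, so n = 2; the polynomial solution is T_2(x).
With y = sum_k a_k x^k, matching x^k gives (k+2)(k+1) a_{k+2} = (k^2 - n^2) a_k = (k - 2)(k + 2) a_k. The right side vanishes at k = 2, so the series with the parity of 2 terminates at degree 2.
Standard normalization: leading coefficient of T_n is 2^(n-1), so a_2 = 2^1 = 2. Work downward with a_k = (k+1)(k+2) a_{k+2} / ((k - 2)(k + 2)):
  a_0 = (1)(2)(2) / ((0 - 2)(0 + 2)) = 4/(-4) = -1
Hence T_2(x) = 2 x^2 - 1.

T_2(x); series = 2 x^2 - 1


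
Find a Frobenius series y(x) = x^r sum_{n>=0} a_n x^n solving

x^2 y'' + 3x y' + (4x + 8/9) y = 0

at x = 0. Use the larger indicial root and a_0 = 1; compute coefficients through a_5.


Write in Frobenius form y'' + (p(x)/x) y' + (q(x)/x^2) y = 0:
  p(x) = 3,  q(x) = 4x + 8/9.
Indicial equation: r(r-1) + (3) r + (8/9) = 0 -> roots r_1 = -2/3, r_2 = -4/3.
Take r = r_1 = -2/3. Let y(x) = x^r sum_{n>=0} a_n x^n with a_0 = 1.
Substitute y = x^r sum a_n x^n and match x^{r+n}. The recurrence is
  D(n) a_n + 4 a_{n-1} = 0,  where D(n) = (r+n)(r+n-1) + (3)(r+n) + (8/9).
  a_n = -4 / D(n) * a_{n-1}.
Since the indicial polynomial factors as (r - r_1)(r - r_2), D(n) = (r_1 + n - r_1)(r_1 + n - r_2) = n(n + 2/3).
Evaluating step by step (a_0 = 1):
  n = 1: D(1) = 1(1 + 2/3) = 5/3; numerator = -4(1) = -4; a_1 = (-4)/(5/3) = -12/5
  n = 2: D(2) = 2(2 + 2/3) = 16/3; numerator = -4(-12/5) = 48/5; a_2 = (48/5)/(16/3) = 9/5
  n = 3: D(3) = 3(3 + 2/3) = 11; numerator = -4(9/5) = -36/5; a_3 = (-36/5)/(11) = -36/55
  n = 4: D(4) = 4(4 + 2/3) = 56/3; numerator = -4(-36/55) = 144/55; a_4 = (144/55)/(56/3) = 54/385
  n = 5: D(5) = 5(5 + 2/3) = 85/3; numerator = -4(54/385) = -216/385; a_5 = (-216/385)/(85/3) = -648/32725

r = -2/3; a_0 = 1; a_1 = -12/5; a_2 = 9/5; a_3 = -36/55; a_4 = 54/385; a_5 = -648/32725


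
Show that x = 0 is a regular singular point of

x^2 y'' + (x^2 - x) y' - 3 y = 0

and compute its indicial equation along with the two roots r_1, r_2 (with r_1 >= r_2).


Divide by x^2 to reach normal form y'' + P_1(x) y' + P_2(x) y = 0 with P_1(x) = 1 - 1/x and P_2(x) = -3/x^2.
x = 0 is a singular point because the y'-coefficient 1 - 1/x has a pole at x = 0 and the y-coefficient -3/x^2 has a pole at x = 0.
It is a regular singular point because x P_1(x) = p(x) = x - 1 and x^2 P_2(x) = q(x) = -3 are polynomials, hence analytic at x = 0.
p(0) = -1,  q(0) = -3.
Indicial equation: r(r-1) + p(0) r + q(0) = 0, i.e. r^2 + (p(0) - 1) r + q(0) = 0, i.e. r^2 - 2 r - 3 = 0.
Discriminant: (-2)^2 - 4(-3) = 16, so r = (2 ± 4)/2.
Solving: r_1 = 3, r_2 = -1.

indicial: r^2 - 2 r - 3 = 0; roots r_1 = 3, r_2 = -1


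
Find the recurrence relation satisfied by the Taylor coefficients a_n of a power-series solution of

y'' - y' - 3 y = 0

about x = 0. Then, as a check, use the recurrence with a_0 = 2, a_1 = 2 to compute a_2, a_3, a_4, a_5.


Substitute y = sum_n a_n x^n.
y''(x) has coefficient (n+2)(n+1) a_{n+2} at x^n;
-y'(x) has coefficient -(n+1) a_{n+1} at x^n;
-3 y(x) has coefficient -3 a_n at x^n.
Matching x^n: (n+2)(n+1) a_{n+2} - (n+1) a_{n+1} - 3 a_n = 0.
Thus a_{n+2} = [(n+1) a_{n+1} + 3 a_n] / ((n+1)(n+2)).

Check with a_0 = 2, a_1 = 2 (apply the recurrence for n = 0, 1, 2, 3): a_0 = 2, a_1 = 2, a_2 = 4, a_3 = 7/3, a_4 = 19/12, a_5 = 2/3.

a_(n+2) = [(n+1) a_(n+1) + 3 a_n] / ((n+1)(n+2)); check: a_0 = 2, a_1 = 2, a_2 = 4, a_3 = 7/3, a_4 = 19/12, a_5 = 2/3


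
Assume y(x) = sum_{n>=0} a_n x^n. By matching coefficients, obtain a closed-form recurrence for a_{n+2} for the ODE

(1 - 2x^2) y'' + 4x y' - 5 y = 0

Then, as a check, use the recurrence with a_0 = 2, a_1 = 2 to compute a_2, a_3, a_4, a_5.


Substitute y = sum_n a_n x^n.
(1 - 2 x^2) y'' contributes (n+2)(n+1) a_{n+2} - 2 n(n-1) a_n at x^n.
4 x y'(x) contributes 4 n a_n at x^n.
-5 y(x) contributes -5 a_n at x^n.
Matching x^n: (n+2)(n+1) a_{n+2} + (-2 n(n-1) + 4 n - 5) a_n = 0.
Thus a_{n+2} = (2 n(n-1) - 4 n + 5) / ((n+1)(n+2)) * a_n.

Check with a_0 = 2, a_1 = 2 (apply the recurrence for n = 0, 1, 2, 3): a_0 = 2, a_1 = 2, a_2 = 5, a_3 = 1/3, a_4 = 5/12, a_5 = 1/12.

a_(n+2) = (2 n(n-1) - 4 n + 5) / ((n+1)(n+2)) * a_n; check: a_0 = 2, a_1 = 2, a_2 = 5, a_3 = 1/3, a_4 = 5/12, a_5 = 1/12


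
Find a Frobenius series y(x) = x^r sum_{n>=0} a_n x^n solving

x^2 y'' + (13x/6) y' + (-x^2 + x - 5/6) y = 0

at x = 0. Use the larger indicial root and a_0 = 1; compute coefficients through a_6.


Write in Frobenius form y'' + (p(x)/x) y' + (q(x)/x^2) y = 0:
  p(x) = 13/6,  q(x) = -x^2 + x - 5/6.
Indicial equation: r(r-1) + (13/6) r + (-5/6) = 0 -> roots r_1 = 1/2, r_2 = -5/3.
Take r = r_1 = 1/2. Let y(x) = x^r sum_{n>=0} a_n x^n with a_0 = 1.
Substitute y = x^r sum a_n x^n and match x^{r+n}. The recurrence is
  D(n) a_n + 1 a_{n-1} - 1 a_{n-2} = 0,  where D(n) = (r+n)(r+n-1) + (13/6)(r+n) + (-5/6).
  a_n = [-1 a_{n-1} + 1 a_{n-2}] / D(n).
Since the indicial polynomial factors as (r - r_1)(r - r_2), D(n) = (r_1 + n - r_1)(r_1 + n - r_2) = n(n + 13/6).
Evaluating step by step (a_0 = 1):
  n = 1: D(1) = 1(1 + 13/6) = 19/6; numerator = -1(1) = -1; a_1 = (-1)/(19/6) = -6/19
  n = 2: D(2) = 2(2 + 13/6) = 25/3; numerator = -1(-6/19) + 1(1) = 25/19; a_2 = (25/19)/(25/3) = 3/19
  n = 3: D(3) = 3(3 + 13/6) = 31/2; numerator = -1(3/19) + 1(-6/19) = -9/19; a_3 = (-9/19)/(31/2) = -18/589
  n = 4: D(4) = 4(4 + 13/6) = 74/3; numerator = -1(-18/589) + 1(3/19) = 111/589; a_4 = (111/589)/(74/3) = 9/1178
  n = 5: D(5) = 5(5 + 13/6) = 215/6; numerator = -1(9/1178) + 1(-18/589) = -45/1178; a_5 = (-45/1178)/(215/6) = -27/25327
  n = 6: D(6) = 6(6 + 13/6) = 49; numerator = -1(-27/25327) + 1(9/1178) = 441/50654; a_6 = (441/50654)/(49) = 9/50654

r = 1/2; a_0 = 1; a_1 = -6/19; a_2 = 3/19; a_3 = -18/589; a_4 = 9/1178; a_5 = -27/25327; a_6 = 9/50654


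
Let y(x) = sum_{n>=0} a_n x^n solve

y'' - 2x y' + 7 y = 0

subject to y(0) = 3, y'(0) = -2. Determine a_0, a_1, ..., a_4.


Ansatz: y(x) = sum_{n>=0} a_n x^n, so y'(x) = sum_{n>=1} n a_n x^(n-1) and y''(x) = sum_{n>=2} n(n-1) a_n x^(n-2).
Substitute into P(x) y'' + Q(x) y' + R(x) y = 0 with P(x) = 1, Q(x) = -2x, R(x) = 7, and match powers of x.
Initial conditions: a_0 = 3, a_1 = -2.
Setting the coefficient of each power of x to zero and solving order by order (substituting the coefficients already found):
  x^0: 2 a_2 + 7 a_0 = 0  ->  2 a_2 = -7 a_0 = -21  ->  a_2 = -21/2
  x^1: 6 a_3 + 5 a_1 = 0  ->  6 a_3 = -5 a_1 = 10  ->  a_3 = 5/3
  x^2: 12 a_4 + 3 a_2 = 0  ->  12 a_4 = -3 a_2 = 63/2  ->  a_4 = 21/8
Truncated series: y(x) = 3 - 2 x - (21/2) x^2 + (5/3) x^3 + (21/8) x^4 + O(x^5).

a_0 = 3; a_1 = -2; a_2 = -21/2; a_3 = 5/3; a_4 = 21/8


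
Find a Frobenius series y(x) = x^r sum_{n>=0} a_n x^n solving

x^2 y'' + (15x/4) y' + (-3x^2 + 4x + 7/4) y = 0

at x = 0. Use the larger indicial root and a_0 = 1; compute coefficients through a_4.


Write in Frobenius form y'' + (p(x)/x) y' + (q(x)/x^2) y = 0:
  p(x) = 15/4,  q(x) = -3x^2 + 4x + 7/4.
Indicial equation: r(r-1) + (15/4) r + (7/4) = 0 -> roots r_1 = -1, r_2 = -7/4.
Take r = r_1 = -1. Let y(x) = x^r sum_{n>=0} a_n x^n with a_0 = 1.
Substitute y = x^r sum a_n x^n and match x^{r+n}. The recurrence is
  D(n) a_n + 4 a_{n-1} - 3 a_{n-2} = 0,  where D(n) = (r+n)(r+n-1) + (15/4)(r+n) + (7/4).
  a_n = [-4 a_{n-1} + 3 a_{n-2}] / D(n).
Since the indicial polynomial factors as (r - r_1)(r - r_2), D(n) = (r_1 + n - r_1)(r_1 + n - r_2) = n(n + 3/4).
Evaluating step by step (a_0 = 1):
  n = 1: D(1) = 1(1 + 3/4) = 7/4; numerator = -4(1) = -4; a_1 = (-4)/(7/4) = -16/7
  n = 2: D(2) = 2(2 + 3/4) = 11/2; numerator = -4(-16/7) + 3(1) = 85/7; a_2 = (85/7)/(11/2) = 170/77
  n = 3: D(3) = 3(3 + 3/4) = 45/4; numerator = -4(170/77) + 3(-16/7) = -1208/77; a_3 = (-1208/77)/(45/4) = -4832/3465
  n = 4: D(4) = 4(4 + 3/4) = 19; numerator = -4(-4832/3465) + 3(170/77) = 42278/3465; a_4 = (42278/3465)/(19) = 42278/65835

r = -1; a_0 = 1; a_1 = -16/7; a_2 = 170/77; a_3 = -4832/3465; a_4 = 42278/65835


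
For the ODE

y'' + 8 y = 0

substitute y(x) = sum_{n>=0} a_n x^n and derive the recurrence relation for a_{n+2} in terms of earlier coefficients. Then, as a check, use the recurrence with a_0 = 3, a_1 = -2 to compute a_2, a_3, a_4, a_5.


Substitute y = sum_n a_n x^n into y'' + (const) y = 0.
y''(x) = sum_{n>=0} (n+2)(n+1) a_{n+2} x^n.
The ODE becomes sum_n [(n+2)(n+1) a_{n+2} + 8 a_n] x^n = 0.
Setting each coefficient to zero gives the recurrence:
  (n+2)(n+1) a_{n+2} + 8 a_n = 0,
  a_{n+2} = -8 / ((n+1)(n+2)) a_n.

Check with a_0 = 3, a_1 = -2 (apply the recurrence for n = 0, 1, 2, 3): a_0 = 3, a_1 = -2, a_2 = -12, a_3 = 8/3, a_4 = 8, a_5 = -16/15.

a_{n+2} = -8/((n+1)(n+2)) * a_n; check: a_0 = 3, a_1 = -2, a_2 = -12, a_3 = 8/3, a_4 = 8, a_5 = -16/15


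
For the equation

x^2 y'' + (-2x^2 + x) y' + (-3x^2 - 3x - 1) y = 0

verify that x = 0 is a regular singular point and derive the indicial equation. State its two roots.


Divide by x^2 to reach normal form y'' + P_1(x) y' + P_2(x) y = 0 with P_1(x) = -2 + 1/x and P_2(x) = -3 - 3/x - 1/x^2.
x = 0 is a singular point because the y'-coefficient -2 + 1/x has a pole at x = 0 and the y-coefficient -3 - 3/x - 1/x^2 has a pole at x = 0.
It is a regular singular point because x P_1(x) = p(x) = 1 - 2x and x^2 P_2(x) = q(x) = -3x^2 - 3x - 1 are polynomials, hence analytic at x = 0.
p(0) = 1,  q(0) = -1.
Indicial equation: r(r-1) + p(0) r + q(0) = 0, i.e. r^2 + (p(0) - 1) r + q(0) = 0, i.e. r^2 - 1 = 0.
Discriminant: (0)^2 - 4(-1) = 4, so r = (0 ± 2)/2.
Solving: r_1 = 1, r_2 = -1.

indicial: r^2 - 1 = 0; roots r_1 = 1, r_2 = -1


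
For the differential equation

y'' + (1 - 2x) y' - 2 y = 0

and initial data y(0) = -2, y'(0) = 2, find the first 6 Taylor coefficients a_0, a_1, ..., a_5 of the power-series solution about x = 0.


Ansatz: y(x) = sum_{n>=0} a_n x^n, so y'(x) = sum_{n>=1} n a_n x^(n-1) and y''(x) = sum_{n>=2} n(n-1) a_n x^(n-2).
Substitute into P(x) y'' + Q(x) y' + R(x) y = 0 with P(x) = 1, Q(x) = 1 - 2x, R(x) = -2, and match powers of x.
Initial conditions: a_0 = -2, a_1 = 2.
Setting the coefficient of each power of x to zero and solving order by order (substituting the coefficients already found):
  x^0: 2 a_2 + a_1 - 2 a_0 = 0  ->  2 a_2 = -a_1 + 2 a_0 = -6  ->  a_2 = -3
  x^1: 6 a_3 + 2 a_2 - 4 a_1 = 0  ->  6 a_3 = -2 a_2 + 4 a_1 = 14  ->  a_3 = 7/3
  x^2: 12 a_4 + 3 a_3 - 6 a_2 = 0  ->  12 a_4 = -3 a_3 + 6 a_2 = -25  ->  a_4 = -25/12
  x^3: 20 a_5 + 4 a_4 - 8 a_3 = 0  ->  20 a_5 = -4 a_4 + 8 a_3 = 27  ->  a_5 = 27/20
Truncated series: y(x) = -2 + 2 x - 3 x^2 + (7/3) x^3 - (25/12) x^4 + (27/20) x^5 + O(x^6).

a_0 = -2; a_1 = 2; a_2 = -3; a_3 = 7/3; a_4 = -25/12; a_5 = 27/20


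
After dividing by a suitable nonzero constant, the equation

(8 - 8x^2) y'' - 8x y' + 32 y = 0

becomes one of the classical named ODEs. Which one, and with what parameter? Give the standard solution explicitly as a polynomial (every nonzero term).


All three coefficients share the factor 8; dividing through by 8 gives  (1 - x^2) y'' - x y' + 4 y = 0.
This matches the Chebyshev equation (1 - x^2) y'' - x y' + n^2 y = 0 (note the -x y' term, not -2x y') with n^2 = 4, so n = 2; the polynomial solution is T_2(x).
With y = sum_k a_k x^k, matching x^k gives (k+2)(k+1) a_{k+2} = (k^2 - n^2) a_k = (k - 2)(k + 2) a_k. The right side vanishes at k = 2, so the series with the parity of 2 terminates at degree 2.
Standard normalization: leading coefficient of T_n is 2^(n-1), so a_2 = 2^1 = 2. Work downward with a_k = (k+1)(k+2) a_{k+2} / ((k - 2)(k + 2)):
  a_0 = (1)(2)(2) / ((0 - 2)(0 + 2)) = 4/(-4) = -1
Hence T_2(x) = 2 x^2 - 1.

T_2(x); series = 2 x^2 - 1


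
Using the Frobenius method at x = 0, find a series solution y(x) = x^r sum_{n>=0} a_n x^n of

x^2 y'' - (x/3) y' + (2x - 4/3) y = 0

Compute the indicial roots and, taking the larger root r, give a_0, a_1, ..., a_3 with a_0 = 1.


Write in Frobenius form y'' + (p(x)/x) y' + (q(x)/x^2) y = 0:
  p(x) = -1/3,  q(x) = 2x - 4/3.
Indicial equation: r(r-1) + (-1/3) r + (-4/3) = 0 -> roots r_1 = 2, r_2 = -2/3.
Take r = r_1 = 2. Let y(x) = x^r sum_{n>=0} a_n x^n with a_0 = 1.
Substitute y = x^r sum a_n x^n and match x^{r+n}. The recurrence is
  D(n) a_n + 2 a_{n-1} = 0,  where D(n) = (r+n)(r+n-1) + (-1/3)(r+n) + (-4/3).
  a_n = -2 / D(n) * a_{n-1}.
Since the indicial polynomial factors as (r - r_1)(r - r_2), D(n) = (r_1 + n - r_1)(r_1 + n - r_2) = n(n + 8/3).
Evaluating step by step (a_0 = 1):
  n = 1: D(1) = 1(1 + 8/3) = 11/3; numerator = -2(1) = -2; a_1 = (-2)/(11/3) = -6/11
  n = 2: D(2) = 2(2 + 8/3) = 28/3; numerator = -2(-6/11) = 12/11; a_2 = (12/11)/(28/3) = 9/77
  n = 3: D(3) = 3(3 + 8/3) = 17; numerator = -2(9/77) = -18/77; a_3 = (-18/77)/(17) = -18/1309

r = 2; a_0 = 1; a_1 = -6/11; a_2 = 9/77; a_3 = -18/1309


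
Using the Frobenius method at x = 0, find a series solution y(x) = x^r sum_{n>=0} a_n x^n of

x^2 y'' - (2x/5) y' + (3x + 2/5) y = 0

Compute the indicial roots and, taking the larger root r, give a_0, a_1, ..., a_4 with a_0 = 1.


Write in Frobenius form y'' + (p(x)/x) y' + (q(x)/x^2) y = 0:
  p(x) = -2/5,  q(x) = 3x + 2/5.
Indicial equation: r(r-1) + (-2/5) r + (2/5) = 0 -> roots r_1 = 1, r_2 = 2/5.
Take r = r_1 = 1. Let y(x) = x^r sum_{n>=0} a_n x^n with a_0 = 1.
Substitute y = x^r sum a_n x^n and match x^{r+n}. The recurrence is
  D(n) a_n + 3 a_{n-1} = 0,  where D(n) = (r+n)(r+n-1) + (-2/5)(r+n) + (2/5).
  a_n = -3 / D(n) * a_{n-1}.
Since the indicial polynomial factors as (r - r_1)(r - r_2), D(n) = (r_1 + n - r_1)(r_1 + n - r_2) = n(n + 3/5).
Evaluating step by step (a_0 = 1):
  n = 1: D(1) = 1(1 + 3/5) = 8/5; numerator = -3(1) = -3; a_1 = (-3)/(8/5) = -15/8
  n = 2: D(2) = 2(2 + 3/5) = 26/5; numerator = -3(-15/8) = 45/8; a_2 = (45/8)/(26/5) = 225/208
  n = 3: D(3) = 3(3 + 3/5) = 54/5; numerator = -3(225/208) = -675/208; a_3 = (-675/208)/(54/5) = -125/416
  n = 4: D(4) = 4(4 + 3/5) = 92/5; numerator = -3(-125/416) = 375/416; a_4 = (375/416)/(92/5) = 1875/38272

r = 1; a_0 = 1; a_1 = -15/8; a_2 = 225/208; a_3 = -125/416; a_4 = 1875/38272


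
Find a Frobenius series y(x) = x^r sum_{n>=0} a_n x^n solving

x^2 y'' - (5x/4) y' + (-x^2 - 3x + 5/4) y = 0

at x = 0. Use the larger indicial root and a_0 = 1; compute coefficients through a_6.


Write in Frobenius form y'' + (p(x)/x) y' + (q(x)/x^2) y = 0:
  p(x) = -5/4,  q(x) = -x^2 - 3x + 5/4.
Indicial equation: r(r-1) + (-5/4) r + (5/4) = 0 -> roots r_1 = 5/4, r_2 = 1.
Take r = r_1 = 5/4. Let y(x) = x^r sum_{n>=0} a_n x^n with a_0 = 1.
Substitute y = x^r sum a_n x^n and match x^{r+n}. The recurrence is
  D(n) a_n - 3 a_{n-1} - 1 a_{n-2} = 0,  where D(n) = (r+n)(r+n-1) + (-5/4)(r+n) + (5/4).
  a_n = [3 a_{n-1} + 1 a_{n-2}] / D(n).
Since the indicial polynomial factors as (r - r_1)(r - r_2), D(n) = (r_1 + n - r_1)(r_1 + n - r_2) = n(n + 1/4).
Evaluating step by step (a_0 = 1):
  n = 1: D(1) = 1(1 + 1/4) = 5/4; numerator = 3(1) = 3; a_1 = (3)/(5/4) = 12/5
  n = 2: D(2) = 2(2 + 1/4) = 9/2; numerator = 3(12/5) + 1(1) = 41/5; a_2 = (41/5)/(9/2) = 82/45
  n = 3: D(3) = 3(3 + 1/4) = 39/4; numerator = 3(82/45) + 1(12/5) = 118/15; a_3 = (118/15)/(39/4) = 472/585
  n = 4: D(4) = 4(4 + 1/4) = 17; numerator = 3(472/585) + 1(82/45) = 2482/585; a_4 = (2482/585)/(17) = 146/585
  n = 5: D(5) = 5(5 + 1/4) = 105/4; numerator = 3(146/585) + 1(472/585) = 14/9; a_5 = (14/9)/(105/4) = 8/135
  n = 6: D(6) = 6(6 + 1/4) = 75/2; numerator = 3(8/135) + 1(146/585) = 50/117; a_6 = (50/117)/(75/2) = 4/351

r = 5/4; a_0 = 1; a_1 = 12/5; a_2 = 82/45; a_3 = 472/585; a_4 = 146/585; a_5 = 8/135; a_6 = 4/351


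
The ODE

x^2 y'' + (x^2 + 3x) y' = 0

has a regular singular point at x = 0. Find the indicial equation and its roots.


Divide by x^2 to reach normal form y'' + P_1(x) y' + P_2(x) y = 0 with P_1(x) = 1 + 3/x and P_2(x) = 0.
x = 0 is a singular point because the y'-coefficient 1 + 3/x has a pole at x = 0.
It is a regular singular point because x P_1(x) = p(x) = x + 3 and x^2 P_2(x) = q(x) = 0 are polynomials, hence analytic at x = 0.
p(0) = 3,  q(0) = 0.
Indicial equation: r(r-1) + p(0) r + q(0) = 0, i.e. r^2 + (p(0) - 1) r + q(0) = 0, i.e. r^2 + 2 r = 0.
Discriminant: (2)^2 - 4(0) = 4, so r = (-2 ± 2)/2.
Solving: r_1 = 0, r_2 = -2.

indicial: r^2 + 2 r = 0; roots r_1 = 0, r_2 = -2


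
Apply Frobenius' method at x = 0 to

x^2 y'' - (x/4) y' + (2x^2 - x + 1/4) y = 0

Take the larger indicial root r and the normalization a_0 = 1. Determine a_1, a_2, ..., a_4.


Write in Frobenius form y'' + (p(x)/x) y' + (q(x)/x^2) y = 0:
  p(x) = -1/4,  q(x) = 2x^2 - x + 1/4.
Indicial equation: r(r-1) + (-1/4) r + (1/4) = 0 -> roots r_1 = 1, r_2 = 1/4.
Take r = r_1 = 1. Let y(x) = x^r sum_{n>=0} a_n x^n with a_0 = 1.
Substitute y = x^r sum a_n x^n and match x^{r+n}. The recurrence is
  D(n) a_n - 1 a_{n-1} + 2 a_{n-2} = 0,  where D(n) = (r+n)(r+n-1) + (-1/4)(r+n) + (1/4).
  a_n = [1 a_{n-1} - 2 a_{n-2}] / D(n).
Since the indicial polynomial factors as (r - r_1)(r - r_2), D(n) = (r_1 + n - r_1)(r_1 + n - r_2) = n(n + 3/4).
Evaluating step by step (a_0 = 1):
  n = 1: D(1) = 1(1 + 3/4) = 7/4; numerator = 1(1) = 1; a_1 = (1)/(7/4) = 4/7
  n = 2: D(2) = 2(2 + 3/4) = 11/2; numerator = 1(4/7) - 2(1) = -10/7; a_2 = (-10/7)/(11/2) = -20/77
  n = 3: D(3) = 3(3 + 3/4) = 45/4; numerator = 1(-20/77) - 2(4/7) = -108/77; a_3 = (-108/77)/(45/4) = -48/385
  n = 4: D(4) = 4(4 + 3/4) = 19; numerator = 1(-48/385) - 2(-20/77) = 152/385; a_4 = (152/385)/(19) = 8/385

r = 1; a_0 = 1; a_1 = 4/7; a_2 = -20/77; a_3 = -48/385; a_4 = 8/385


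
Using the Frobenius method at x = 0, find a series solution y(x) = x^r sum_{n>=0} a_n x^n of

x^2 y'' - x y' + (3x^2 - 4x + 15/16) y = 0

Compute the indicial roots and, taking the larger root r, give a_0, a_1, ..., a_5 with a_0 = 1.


Write in Frobenius form y'' + (p(x)/x) y' + (q(x)/x^2) y = 0:
  p(x) = -1,  q(x) = 3x^2 - 4x + 15/16.
Indicial equation: r(r-1) + (-1) r + (15/16) = 0 -> roots r_1 = 5/4, r_2 = 3/4.
Take r = r_1 = 5/4. Let y(x) = x^r sum_{n>=0} a_n x^n with a_0 = 1.
Substitute y = x^r sum a_n x^n and match x^{r+n}. The recurrence is
  D(n) a_n - 4 a_{n-1} + 3 a_{n-2} = 0,  where D(n) = (r+n)(r+n-1) + (-1)(r+n) + (15/16).
  a_n = [4 a_{n-1} - 3 a_{n-2}] / D(n).
Since the indicial polynomial factors as (r - r_1)(r - r_2), D(n) = (r_1 + n - r_1)(r_1 + n - r_2) = n(n + 1/2).
Evaluating step by step (a_0 = 1):
  n = 1: D(1) = 1(1 + 1/2) = 3/2; numerator = 4(1) = 4; a_1 = (4)/(3/2) = 8/3
  n = 2: D(2) = 2(2 + 1/2) = 5; numerator = 4(8/3) - 3(1) = 23/3; a_2 = (23/3)/(5) = 23/15
  n = 3: D(3) = 3(3 + 1/2) = 21/2; numerator = 4(23/15) - 3(8/3) = -28/15; a_3 = (-28/15)/(21/2) = -8/45
  n = 4: D(4) = 4(4 + 1/2) = 18; numerator = 4(-8/45) - 3(23/15) = -239/45; a_4 = (-239/45)/(18) = -239/810
  n = 5: D(5) = 5(5 + 1/2) = 55/2; numerator = 4(-239/810) - 3(-8/45) = -262/405; a_5 = (-262/405)/(55/2) = -524/22275

r = 5/4; a_0 = 1; a_1 = 8/3; a_2 = 23/15; a_3 = -8/45; a_4 = -239/810; a_5 = -524/22275


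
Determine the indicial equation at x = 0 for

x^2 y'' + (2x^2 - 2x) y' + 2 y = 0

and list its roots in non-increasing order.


Divide by x^2 to reach normal form y'' + P_1(x) y' + P_2(x) y = 0 with P_1(x) = 2 - 2/x and P_2(x) = 2/x^2.
x = 0 is a singular point because the y'-coefficient 2 - 2/x has a pole at x = 0 and the y-coefficient 2/x^2 has a pole at x = 0.
It is a regular singular point because x P_1(x) = p(x) = 2x - 2 and x^2 P_2(x) = q(x) = 2 are polynomials, hence analytic at x = 0.
p(0) = -2,  q(0) = 2.
Indicial equation: r(r-1) + p(0) r + q(0) = 0, i.e. r^2 + (p(0) - 1) r + q(0) = 0, i.e. r^2 - 3 r + 2 = 0.
Discriminant: (-3)^2 - 4(2) = 1, so r = (3 ± 1)/2.
Solving: r_1 = 2, r_2 = 1.

indicial: r^2 - 3 r + 2 = 0; roots r_1 = 2, r_2 = 1


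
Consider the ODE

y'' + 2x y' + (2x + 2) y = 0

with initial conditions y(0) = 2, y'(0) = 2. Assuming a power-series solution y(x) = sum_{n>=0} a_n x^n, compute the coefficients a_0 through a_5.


Ansatz: y(x) = sum_{n>=0} a_n x^n, so y'(x) = sum_{n>=1} n a_n x^(n-1) and y''(x) = sum_{n>=2} n(n-1) a_n x^(n-2).
Substitute into P(x) y'' + Q(x) y' + R(x) y = 0 with P(x) = 1, Q(x) = 2x, R(x) = 2x + 2, and match powers of x.
Initial conditions: a_0 = 2, a_1 = 2.
Setting the coefficient of each power of x to zero and solving order by order (substituting the coefficients already found):
  x^0: 2 a_2 + 2 a_0 = 0  ->  2 a_2 = -2 a_0 = -4  ->  a_2 = -2
  x^1: 6 a_3 + 4 a_1 + 2 a_0 = 0  ->  6 a_3 = -4 a_1 - 2 a_0 = -12  ->  a_3 = -2
  x^2: 12 a_4 + 6 a_2 + 2 a_1 = 0  ->  12 a_4 = -6 a_2 - 2 a_1 = 8  ->  a_4 = 2/3
  x^3: 20 a_5 + 8 a_3 + 2 a_2 = 0  ->  20 a_5 = -8 a_3 - 2 a_2 = 20  ->  a_5 = 1
Truncated series: y(x) = 2 + 2 x - 2 x^2 - 2 x^3 + (2/3) x^4 + x^5 + O(x^6).

a_0 = 2; a_1 = 2; a_2 = -2; a_3 = -2; a_4 = 2/3; a_5 = 1


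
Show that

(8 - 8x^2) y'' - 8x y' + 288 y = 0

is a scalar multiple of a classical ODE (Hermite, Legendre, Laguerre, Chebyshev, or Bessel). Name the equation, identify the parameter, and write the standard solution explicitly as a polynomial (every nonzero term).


All three coefficients share the factor 8; dividing through by 8 gives  (1 - x^2) y'' - x y' + 36 y = 0.
This matches the Chebyshev equation (1 - x^2) y'' - x y' + n^2 y = 0 (note the -x y' term, not -2x y') with n^2 = 36, so n = 6; the polynomial solution is T_6(x).
With y = sum_k a_k x^k, matching x^k gives (k+2)(k+1) a_{k+2} = (k^2 - n^2) a_k = (k - 6)(k + 6) a_k. The right side vanishes at k = 6, so the series with the parity of 6 terminates at degree 6.
Standard normalization: leading coefficient of T_n is 2^(n-1), so a_6 = 2^5 = 32. Work downward with a_k = (k+1)(k+2) a_{k+2} / ((k - 6)(k + 6)):
  a_4 = (5)(6)(32) / ((4 - 6)(4 + 6)) = 960/(-20) = -48
  a_2 = (3)(4)(-48) / ((2 - 6)(2 + 6)) = -576/(-32) = 18
  a_0 = (1)(2)(18) / ((0 - 6)(0 + 6)) = 36/(-36) = -1
Hence T_6(x) = 32 x^6 - 48 x^4 + 18 x^2 - 1.

T_6(x); series = 32 x^6 - 48 x^4 + 18 x^2 - 1
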